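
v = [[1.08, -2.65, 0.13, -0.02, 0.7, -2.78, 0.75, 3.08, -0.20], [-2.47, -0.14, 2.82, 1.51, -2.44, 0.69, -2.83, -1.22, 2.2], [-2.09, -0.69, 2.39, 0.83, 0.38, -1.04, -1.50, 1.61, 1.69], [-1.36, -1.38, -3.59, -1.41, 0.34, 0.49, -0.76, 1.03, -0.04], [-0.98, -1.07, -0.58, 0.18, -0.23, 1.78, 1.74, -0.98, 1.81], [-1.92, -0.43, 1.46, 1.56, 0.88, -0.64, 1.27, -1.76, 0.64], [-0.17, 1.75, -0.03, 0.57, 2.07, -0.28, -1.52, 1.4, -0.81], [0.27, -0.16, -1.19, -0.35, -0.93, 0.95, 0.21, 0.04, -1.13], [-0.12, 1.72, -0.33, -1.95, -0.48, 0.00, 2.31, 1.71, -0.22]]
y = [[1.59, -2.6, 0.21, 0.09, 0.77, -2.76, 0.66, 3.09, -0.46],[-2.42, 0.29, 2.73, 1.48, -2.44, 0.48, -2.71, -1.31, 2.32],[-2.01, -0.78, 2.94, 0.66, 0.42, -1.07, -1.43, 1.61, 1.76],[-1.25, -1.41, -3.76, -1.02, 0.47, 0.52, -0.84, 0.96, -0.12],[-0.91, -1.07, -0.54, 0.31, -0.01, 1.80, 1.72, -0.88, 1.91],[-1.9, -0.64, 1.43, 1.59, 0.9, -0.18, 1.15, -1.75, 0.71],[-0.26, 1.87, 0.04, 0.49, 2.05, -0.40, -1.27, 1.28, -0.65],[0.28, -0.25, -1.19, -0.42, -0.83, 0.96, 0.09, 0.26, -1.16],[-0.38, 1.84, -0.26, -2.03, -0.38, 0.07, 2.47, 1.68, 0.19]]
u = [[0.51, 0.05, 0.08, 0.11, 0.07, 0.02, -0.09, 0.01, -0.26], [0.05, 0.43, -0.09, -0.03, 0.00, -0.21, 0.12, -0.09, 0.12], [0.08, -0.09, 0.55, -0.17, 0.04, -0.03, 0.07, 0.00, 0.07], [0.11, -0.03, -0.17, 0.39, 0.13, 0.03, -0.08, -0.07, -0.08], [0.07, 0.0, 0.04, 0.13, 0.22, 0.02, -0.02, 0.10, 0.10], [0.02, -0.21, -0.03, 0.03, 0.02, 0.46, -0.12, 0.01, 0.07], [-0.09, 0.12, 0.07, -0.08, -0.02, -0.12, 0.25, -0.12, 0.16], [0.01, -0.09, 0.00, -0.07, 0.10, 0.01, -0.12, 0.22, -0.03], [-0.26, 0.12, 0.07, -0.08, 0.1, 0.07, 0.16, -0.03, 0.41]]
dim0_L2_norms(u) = [0.6, 0.53, 0.6, 0.48, 0.3, 0.53, 0.39, 0.29, 0.55]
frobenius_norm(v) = 12.84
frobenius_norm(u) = 1.46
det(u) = -0.00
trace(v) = -0.65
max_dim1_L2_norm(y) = 6.02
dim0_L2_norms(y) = [4.33, 4.24, 5.84, 3.29, 3.58, 3.69, 4.75, 4.81, 3.83]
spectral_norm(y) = 8.00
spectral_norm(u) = 0.89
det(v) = 6277.92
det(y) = 12934.23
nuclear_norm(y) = 33.20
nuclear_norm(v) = 32.60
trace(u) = 3.44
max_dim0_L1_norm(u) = 1.3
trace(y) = 2.79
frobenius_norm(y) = 12.97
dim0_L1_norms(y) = [11.0, 10.75, 13.1, 8.09, 8.27, 8.24, 12.34, 12.82, 9.28]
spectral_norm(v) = 7.91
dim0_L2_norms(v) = [4.27, 4.1, 5.53, 3.42, 3.59, 3.75, 4.87, 4.86, 3.66]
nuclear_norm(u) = 3.45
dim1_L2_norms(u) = [0.6, 0.53, 0.6, 0.48, 0.3, 0.53, 0.39, 0.29, 0.55]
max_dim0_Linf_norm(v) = 3.59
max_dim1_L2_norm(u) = 0.6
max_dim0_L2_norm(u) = 0.6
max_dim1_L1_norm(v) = 16.32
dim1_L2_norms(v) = [5.15, 6.09, 4.49, 4.54, 3.6, 3.84, 3.56, 2.17, 3.93]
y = u + v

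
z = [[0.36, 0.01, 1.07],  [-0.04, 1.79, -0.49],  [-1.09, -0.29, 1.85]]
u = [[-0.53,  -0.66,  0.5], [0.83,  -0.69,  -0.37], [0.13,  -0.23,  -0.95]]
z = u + [[0.89, 0.67, 0.57],[-0.87, 2.48, -0.12],[-1.22, -0.06, 2.8]]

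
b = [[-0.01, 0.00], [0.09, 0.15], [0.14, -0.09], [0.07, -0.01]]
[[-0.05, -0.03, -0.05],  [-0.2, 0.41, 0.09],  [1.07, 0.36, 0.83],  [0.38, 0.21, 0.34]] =b @ [[4.88, 3.11, 4.59], [-4.29, 0.86, -2.13]]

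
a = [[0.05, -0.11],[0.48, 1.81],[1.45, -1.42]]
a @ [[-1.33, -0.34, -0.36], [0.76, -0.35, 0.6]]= [[-0.15, 0.02, -0.08], [0.74, -0.80, 0.91], [-3.01, 0.00, -1.37]]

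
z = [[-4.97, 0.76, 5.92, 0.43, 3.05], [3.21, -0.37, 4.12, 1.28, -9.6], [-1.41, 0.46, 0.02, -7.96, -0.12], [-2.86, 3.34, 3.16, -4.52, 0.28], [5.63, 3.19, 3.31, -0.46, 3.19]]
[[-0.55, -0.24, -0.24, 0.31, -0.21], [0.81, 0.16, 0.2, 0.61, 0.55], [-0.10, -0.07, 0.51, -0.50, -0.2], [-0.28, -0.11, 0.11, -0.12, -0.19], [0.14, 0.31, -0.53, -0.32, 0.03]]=z @ [[0.07, 0.05, -0.03, -0.04, 0.03], [-0.02, 0.01, -0.04, -0.01, -0.01], [0.00, -0.00, -0.03, 0.04, 0.01], [-0.0, -0.00, -0.06, 0.07, 0.02], [-0.06, -0.00, -0.05, -0.05, -0.04]]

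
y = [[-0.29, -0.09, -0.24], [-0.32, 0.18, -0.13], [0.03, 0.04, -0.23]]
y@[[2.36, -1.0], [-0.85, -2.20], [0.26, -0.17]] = [[-0.67, 0.53], [-0.94, -0.05], [-0.02, -0.08]]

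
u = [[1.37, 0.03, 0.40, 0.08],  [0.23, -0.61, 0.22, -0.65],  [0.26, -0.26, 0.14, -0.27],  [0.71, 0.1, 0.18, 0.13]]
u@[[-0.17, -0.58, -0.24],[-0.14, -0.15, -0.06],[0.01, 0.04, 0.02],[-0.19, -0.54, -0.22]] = [[-0.25, -0.83, -0.34], [0.17, 0.32, 0.13], [0.04, 0.04, 0.02], [-0.16, -0.49, -0.2]]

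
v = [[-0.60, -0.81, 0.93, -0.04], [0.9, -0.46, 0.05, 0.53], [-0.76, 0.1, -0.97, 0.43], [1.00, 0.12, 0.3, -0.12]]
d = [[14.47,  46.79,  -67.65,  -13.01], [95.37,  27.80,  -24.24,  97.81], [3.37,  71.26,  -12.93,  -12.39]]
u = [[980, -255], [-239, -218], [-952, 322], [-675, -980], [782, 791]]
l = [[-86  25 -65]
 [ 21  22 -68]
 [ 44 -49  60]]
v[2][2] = -0.974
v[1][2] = 0.046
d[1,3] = 97.81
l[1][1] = 22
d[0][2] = -67.65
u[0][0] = 980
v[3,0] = 0.999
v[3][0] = 0.999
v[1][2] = 0.046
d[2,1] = 71.26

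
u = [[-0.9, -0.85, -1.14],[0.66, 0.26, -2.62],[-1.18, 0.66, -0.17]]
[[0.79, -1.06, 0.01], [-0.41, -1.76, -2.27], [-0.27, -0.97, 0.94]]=u@[[-0.20, 0.52, -0.87], [-0.76, -0.34, 0.04], [0.03, 0.77, 0.65]]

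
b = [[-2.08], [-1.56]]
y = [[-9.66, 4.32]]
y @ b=[[13.35]]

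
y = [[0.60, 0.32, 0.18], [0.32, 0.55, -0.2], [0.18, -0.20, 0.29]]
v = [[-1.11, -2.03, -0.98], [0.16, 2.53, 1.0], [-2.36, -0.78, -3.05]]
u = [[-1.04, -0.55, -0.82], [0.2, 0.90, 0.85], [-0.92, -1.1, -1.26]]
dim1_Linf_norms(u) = [1.04, 0.9, 1.26]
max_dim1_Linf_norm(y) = 0.6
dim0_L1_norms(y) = [1.1, 1.07, 0.67]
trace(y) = 1.44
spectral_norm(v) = 4.83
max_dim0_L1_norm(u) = 2.93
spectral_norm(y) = 0.90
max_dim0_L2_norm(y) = 0.7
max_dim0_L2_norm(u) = 1.73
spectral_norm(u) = 2.62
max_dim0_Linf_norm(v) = 3.05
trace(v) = -1.63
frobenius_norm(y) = 1.05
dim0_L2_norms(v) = [2.61, 3.34, 3.36]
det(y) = 0.00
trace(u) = -1.40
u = y @ v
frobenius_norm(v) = 5.41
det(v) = 5.77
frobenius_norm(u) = 2.70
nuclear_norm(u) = 3.25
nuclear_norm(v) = 7.71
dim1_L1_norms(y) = [1.1, 1.07, 0.67]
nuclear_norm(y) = 1.44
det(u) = -0.00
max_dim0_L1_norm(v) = 5.34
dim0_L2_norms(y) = [0.7, 0.67, 0.4]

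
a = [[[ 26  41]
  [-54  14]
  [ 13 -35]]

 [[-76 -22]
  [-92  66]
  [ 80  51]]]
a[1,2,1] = 51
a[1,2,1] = 51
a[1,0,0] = -76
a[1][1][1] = 66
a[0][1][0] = -54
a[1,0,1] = -22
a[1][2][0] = 80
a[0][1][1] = 14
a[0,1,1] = 14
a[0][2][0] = 13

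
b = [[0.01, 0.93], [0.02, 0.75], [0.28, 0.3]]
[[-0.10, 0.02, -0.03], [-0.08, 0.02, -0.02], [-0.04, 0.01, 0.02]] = b @ [[-0.03, 0.02, 0.1], [-0.11, 0.02, -0.03]]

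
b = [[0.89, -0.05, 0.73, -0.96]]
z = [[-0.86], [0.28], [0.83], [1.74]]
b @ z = [[-1.84]]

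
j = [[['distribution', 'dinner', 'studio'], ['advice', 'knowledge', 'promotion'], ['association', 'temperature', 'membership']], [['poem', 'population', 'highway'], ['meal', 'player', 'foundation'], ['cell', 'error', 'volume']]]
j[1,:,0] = ['poem', 'meal', 'cell']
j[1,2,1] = 'error'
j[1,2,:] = ['cell', 'error', 'volume']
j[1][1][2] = 'foundation'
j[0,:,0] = ['distribution', 'advice', 'association']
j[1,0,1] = 'population'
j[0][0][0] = 'distribution'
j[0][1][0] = 'advice'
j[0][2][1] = 'temperature'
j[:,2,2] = ['membership', 'volume']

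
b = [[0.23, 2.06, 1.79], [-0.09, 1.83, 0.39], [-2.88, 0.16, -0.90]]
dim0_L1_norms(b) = [3.2, 4.05, 3.08]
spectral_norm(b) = 3.38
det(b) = 6.53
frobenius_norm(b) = 4.49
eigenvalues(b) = [(-0.17+2.08j), (-0.17-2.08j), (1.5+0j)]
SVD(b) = [[-0.72, -0.41, 0.56], [-0.39, -0.42, -0.82], [0.57, -0.81, 0.14]] @ diag([3.383000203432597, 2.870951619374305, 0.6727900287512192]) @ [[-0.53, -0.62, -0.58],[0.79, -0.61, -0.06],[-0.31, -0.49, 0.81]]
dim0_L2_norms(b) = [2.89, 2.76, 2.04]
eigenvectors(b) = [[0.20+0.57j,0.20-0.57j,-0.46+0.00j], [0.07+0.09j,(0.07-0.09j),(-0.73+0j)], [(-0.79+0j),(-0.79-0j),0.51+0.00j]]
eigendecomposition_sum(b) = [[(0.21+1.19j),(0.48-0.73j),0.87+0.04j], [(0.1+0.2j),(0.05-0.16j),(0.16-0.04j)], [-1.54-0.26j,(0.68+0.9j),(-0.43+1.05j)]] + [[(0.21-1.19j), 0.48+0.73j, (0.87-0.04j)], [(0.1-0.2j), 0.05+0.16j, 0.16+0.04j], [-1.54+0.26j, (0.68-0.9j), -0.43-1.05j]] + [[-0.18-0.00j, 1.10-0.00j, (0.04-0j)], [-0.28-0.00j, (1.73-0j), 0.07-0.00j], [0.20+0.00j, -1.21+0.00j, (-0.05+0j)]]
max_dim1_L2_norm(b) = 3.02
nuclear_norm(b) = 6.93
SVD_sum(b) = [[1.28,1.52,1.41],[0.69,0.82,0.76],[-1.02,-1.21,-1.12]] + [[-0.94, 0.72, 0.07],[-0.96, 0.74, 0.07],[-1.83, 1.41, 0.14]] + [[-0.12, -0.18, 0.3], [0.17, 0.27, -0.45], [-0.03, -0.05, 0.08]]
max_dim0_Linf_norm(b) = 2.88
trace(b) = 1.16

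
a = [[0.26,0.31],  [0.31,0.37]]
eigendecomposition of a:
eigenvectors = [[-0.77,-0.64],[0.64,-0.77]]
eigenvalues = [0.0, 0.63]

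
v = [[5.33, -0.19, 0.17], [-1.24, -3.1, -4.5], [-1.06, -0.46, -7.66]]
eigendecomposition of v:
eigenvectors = [[0.99, -0.0, -0.03], [-0.1, -0.67, -0.99], [-0.08, -0.74, 0.10]]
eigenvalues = [5.34, -8.08, -2.69]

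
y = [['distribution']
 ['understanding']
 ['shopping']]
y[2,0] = 'shopping'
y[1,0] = 'understanding'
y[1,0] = 'understanding'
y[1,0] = 'understanding'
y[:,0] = ['distribution', 'understanding', 'shopping']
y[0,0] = 'distribution'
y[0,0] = 'distribution'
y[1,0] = 'understanding'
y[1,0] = 'understanding'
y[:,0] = ['distribution', 'understanding', 'shopping']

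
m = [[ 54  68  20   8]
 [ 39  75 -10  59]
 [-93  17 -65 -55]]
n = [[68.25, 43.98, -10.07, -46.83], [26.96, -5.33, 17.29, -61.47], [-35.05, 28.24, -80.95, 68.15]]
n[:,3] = [-46.83, -61.47, 68.15]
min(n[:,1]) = -5.33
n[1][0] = 26.96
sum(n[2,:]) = -19.61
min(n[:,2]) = -80.95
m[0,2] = 20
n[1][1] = -5.33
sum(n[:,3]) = -40.14999999999999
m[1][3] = 59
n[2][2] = -80.95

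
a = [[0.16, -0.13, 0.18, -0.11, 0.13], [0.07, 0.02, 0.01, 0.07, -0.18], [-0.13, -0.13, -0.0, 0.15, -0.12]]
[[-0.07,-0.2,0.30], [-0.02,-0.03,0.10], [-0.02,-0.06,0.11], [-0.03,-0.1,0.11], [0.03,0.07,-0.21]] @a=[[-0.06, -0.03, -0.01, 0.04, -0.01], [-0.02, -0.01, -0.0, 0.02, -0.01], [-0.02, -0.01, -0.00, 0.01, -0.01], [-0.03, -0.01, -0.01, 0.01, 0.0], [0.04, 0.02, 0.01, -0.03, 0.02]]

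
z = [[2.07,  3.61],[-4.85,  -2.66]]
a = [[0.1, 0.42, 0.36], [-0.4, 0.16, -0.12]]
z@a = [[-1.24,1.45,0.31], [0.58,-2.46,-1.43]]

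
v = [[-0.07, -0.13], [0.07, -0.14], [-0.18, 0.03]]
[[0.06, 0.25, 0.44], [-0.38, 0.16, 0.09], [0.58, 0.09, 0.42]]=v @ [[-3.05, -0.75, -2.63], [1.16, -1.51, -1.94]]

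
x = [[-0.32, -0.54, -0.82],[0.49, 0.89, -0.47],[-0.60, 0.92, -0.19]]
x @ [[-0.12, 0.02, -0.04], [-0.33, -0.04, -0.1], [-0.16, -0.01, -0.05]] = [[0.35, 0.02, 0.11],[-0.28, -0.02, -0.09],[-0.2, -0.05, -0.06]]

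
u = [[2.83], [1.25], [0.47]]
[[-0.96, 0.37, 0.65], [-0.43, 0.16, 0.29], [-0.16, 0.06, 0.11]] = u @ [[-0.34, 0.13, 0.23]]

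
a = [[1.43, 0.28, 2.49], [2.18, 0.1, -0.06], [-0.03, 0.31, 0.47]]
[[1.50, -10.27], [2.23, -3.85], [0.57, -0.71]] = a@[[0.92, -1.97], [2.18, 2.47], [-0.17, -3.27]]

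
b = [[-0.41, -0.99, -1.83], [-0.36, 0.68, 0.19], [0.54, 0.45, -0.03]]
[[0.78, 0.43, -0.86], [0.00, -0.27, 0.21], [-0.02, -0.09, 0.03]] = b@[[-0.12, 0.09, -0.06], [0.06, -0.32, 0.17], [-0.43, -0.08, 0.39]]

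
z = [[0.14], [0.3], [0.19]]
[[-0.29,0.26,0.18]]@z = [[0.07]]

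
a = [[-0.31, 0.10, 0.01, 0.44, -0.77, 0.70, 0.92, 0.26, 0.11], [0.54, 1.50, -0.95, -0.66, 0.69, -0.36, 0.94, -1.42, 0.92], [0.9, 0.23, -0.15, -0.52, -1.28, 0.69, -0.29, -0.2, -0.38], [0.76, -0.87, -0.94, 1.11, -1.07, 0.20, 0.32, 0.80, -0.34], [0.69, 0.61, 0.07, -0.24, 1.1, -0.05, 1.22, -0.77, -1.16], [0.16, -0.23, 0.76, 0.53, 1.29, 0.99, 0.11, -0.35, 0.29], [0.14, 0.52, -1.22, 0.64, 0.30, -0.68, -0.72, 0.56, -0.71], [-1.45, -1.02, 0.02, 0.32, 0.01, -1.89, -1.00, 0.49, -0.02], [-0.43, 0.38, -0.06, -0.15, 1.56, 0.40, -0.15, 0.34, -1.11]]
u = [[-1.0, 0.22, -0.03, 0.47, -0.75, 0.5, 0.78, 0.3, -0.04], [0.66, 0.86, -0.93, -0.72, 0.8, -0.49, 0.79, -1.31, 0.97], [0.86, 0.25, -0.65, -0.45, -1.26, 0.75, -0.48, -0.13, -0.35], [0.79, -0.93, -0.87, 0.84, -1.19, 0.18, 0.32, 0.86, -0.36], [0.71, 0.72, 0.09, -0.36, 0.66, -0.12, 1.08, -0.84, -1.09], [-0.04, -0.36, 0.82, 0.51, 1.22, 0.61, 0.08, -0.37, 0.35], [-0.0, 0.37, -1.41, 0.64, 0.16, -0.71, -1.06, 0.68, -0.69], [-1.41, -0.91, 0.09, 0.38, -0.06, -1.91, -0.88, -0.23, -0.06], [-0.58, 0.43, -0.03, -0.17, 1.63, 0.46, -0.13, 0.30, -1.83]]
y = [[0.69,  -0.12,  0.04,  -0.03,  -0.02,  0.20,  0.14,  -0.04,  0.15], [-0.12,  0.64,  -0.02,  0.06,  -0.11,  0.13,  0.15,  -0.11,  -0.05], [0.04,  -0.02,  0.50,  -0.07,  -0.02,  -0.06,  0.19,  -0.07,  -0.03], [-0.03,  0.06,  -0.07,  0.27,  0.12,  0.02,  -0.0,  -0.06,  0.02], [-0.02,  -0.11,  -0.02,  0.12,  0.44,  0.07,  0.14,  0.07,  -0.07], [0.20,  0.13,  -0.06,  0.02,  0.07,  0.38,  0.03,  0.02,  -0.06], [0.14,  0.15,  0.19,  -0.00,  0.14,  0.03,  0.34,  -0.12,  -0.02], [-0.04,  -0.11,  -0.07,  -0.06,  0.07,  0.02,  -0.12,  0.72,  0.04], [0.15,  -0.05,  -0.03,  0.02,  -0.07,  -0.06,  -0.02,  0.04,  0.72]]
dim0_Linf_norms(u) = [1.41, 0.93, 1.41, 0.84, 1.63, 1.91, 1.08, 1.31, 1.83]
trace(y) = 4.70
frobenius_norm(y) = 1.81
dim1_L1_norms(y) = [1.43, 1.39, 1.0, 0.65, 1.06, 0.97, 1.13, 1.25, 1.16]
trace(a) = 2.90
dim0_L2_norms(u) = [2.37, 1.87, 2.17, 1.62, 2.97, 2.42, 2.16, 2.0, 2.52]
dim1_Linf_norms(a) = [0.92, 1.5, 1.28, 1.11, 1.22, 1.29, 1.22, 1.89, 1.56]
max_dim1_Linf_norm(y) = 0.72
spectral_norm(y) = 0.93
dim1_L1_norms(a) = [3.62, 7.98, 4.64, 6.41, 5.91, 4.71, 5.49, 6.22, 4.58]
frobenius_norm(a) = 6.74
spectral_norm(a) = 3.95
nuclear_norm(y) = 4.70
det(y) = 0.00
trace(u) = -1.80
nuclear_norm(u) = 18.07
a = y + u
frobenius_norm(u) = 6.79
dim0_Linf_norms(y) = [0.69, 0.64, 0.5, 0.27, 0.44, 0.38, 0.34, 0.72, 0.72]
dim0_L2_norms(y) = [0.76, 0.7, 0.55, 0.32, 0.51, 0.46, 0.48, 0.75, 0.75]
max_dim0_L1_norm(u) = 7.73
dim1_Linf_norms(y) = [0.69, 0.64, 0.5, 0.27, 0.44, 0.38, 0.34, 0.72, 0.72]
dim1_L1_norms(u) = [4.09, 7.53, 5.18, 6.34, 5.67, 4.36, 5.72, 5.93, 5.56]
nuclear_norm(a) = 17.26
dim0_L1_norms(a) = [5.38, 5.46, 4.18, 4.61, 8.07, 5.96, 5.67, 5.19, 5.04]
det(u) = 110.39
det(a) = 29.96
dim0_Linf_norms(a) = [1.45, 1.5, 1.22, 1.11, 1.56, 1.89, 1.22, 1.42, 1.16]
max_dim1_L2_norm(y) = 0.76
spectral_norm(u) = 3.60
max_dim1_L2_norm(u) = 2.73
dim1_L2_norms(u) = [1.67, 2.59, 1.99, 2.32, 2.16, 1.79, 2.26, 2.73, 2.62]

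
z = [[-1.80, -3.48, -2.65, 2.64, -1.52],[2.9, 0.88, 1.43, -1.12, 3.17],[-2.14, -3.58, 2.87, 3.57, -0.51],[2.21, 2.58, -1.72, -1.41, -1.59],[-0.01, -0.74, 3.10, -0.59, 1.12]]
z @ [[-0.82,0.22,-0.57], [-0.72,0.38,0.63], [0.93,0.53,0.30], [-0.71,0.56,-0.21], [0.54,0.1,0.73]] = [[-1.18, -1.8, -3.63], [0.83, 1.42, 1.88], [4.19, 1.64, -1.3], [-5.13, -0.39, -1.01], [4.45, 1.14, 1.41]]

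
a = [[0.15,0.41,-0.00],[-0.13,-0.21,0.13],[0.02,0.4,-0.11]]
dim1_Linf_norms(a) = [0.41, 0.21, 0.4]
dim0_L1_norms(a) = [0.3, 1.02, 0.24]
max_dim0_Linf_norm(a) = 0.41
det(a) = -0.01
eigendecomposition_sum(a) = [[0.05-0.00j,0.16+0.00j,(-0.09+0j)], [(-0.05+0j),(-0.18-0j),0.11-0.00j], [0.10-0.00j,0.32+0.00j,-0.19+0.00j]] + [[0.05+0.08j, 0.13-0.02j, 0.05-0.05j], [(-0.04+0j), (-0.01+0.05j), (0.01+0.03j)], [(-0.04+0.05j), (0.04+0.07j), 0.04+0.02j]] + [[0.05-0.08j, (0.13+0.02j), (0.05+0.05j)],[(-0.04-0j), -0.01-0.05j, 0.01-0.03j],[-0.04-0.05j, 0.04-0.07j, 0.04-0.02j]]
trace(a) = -0.17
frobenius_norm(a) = 0.66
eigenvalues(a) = [(-0.33+0j), (0.08+0.15j), (0.08-0.15j)]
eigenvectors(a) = [[(0.39+0j), (-0.8+0j), (-0.8-0j)], [-0.45+0.00j, (0.14-0.29j), 0.14+0.29j], [0.80+0.00j, (-0.17-0.48j), -0.17+0.48j]]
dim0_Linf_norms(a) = [0.15, 0.41, 0.13]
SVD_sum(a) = [[0.11, 0.4, -0.08], [-0.07, -0.24, 0.05], [0.10, 0.38, -0.08]] + [[0.01, 0.01, 0.08], [0.01, 0.01, 0.07], [-0.01, -0.01, -0.04]] + [[0.03,-0.01,-0.00], [-0.08,0.02,0.01], [-0.08,0.02,0.01]]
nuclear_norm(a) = 0.88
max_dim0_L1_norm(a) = 1.02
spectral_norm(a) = 0.64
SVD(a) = [[-0.66,0.71,0.24], [0.40,0.60,-0.69], [-0.63,-0.36,-0.69]] @ diag([0.6422932026872435, 0.12170423184804613, 0.11682260796626925]) @ [[-0.26, -0.95, 0.19], [0.17, 0.15, 0.97], [0.95, -0.28, -0.12]]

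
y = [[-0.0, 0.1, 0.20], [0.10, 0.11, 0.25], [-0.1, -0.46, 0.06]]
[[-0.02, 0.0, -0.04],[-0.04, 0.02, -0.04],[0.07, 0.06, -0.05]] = y @ [[-0.09, 0.1, 0.12], [-0.13, -0.13, 0.06], [-0.05, 0.09, -0.22]]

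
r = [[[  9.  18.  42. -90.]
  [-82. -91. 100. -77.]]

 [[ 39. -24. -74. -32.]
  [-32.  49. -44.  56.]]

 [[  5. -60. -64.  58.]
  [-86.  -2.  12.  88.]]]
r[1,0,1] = -24.0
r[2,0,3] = 58.0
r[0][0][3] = -90.0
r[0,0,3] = -90.0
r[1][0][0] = 39.0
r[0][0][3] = -90.0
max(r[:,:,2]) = 100.0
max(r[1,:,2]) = -44.0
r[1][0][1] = -24.0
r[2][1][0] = -86.0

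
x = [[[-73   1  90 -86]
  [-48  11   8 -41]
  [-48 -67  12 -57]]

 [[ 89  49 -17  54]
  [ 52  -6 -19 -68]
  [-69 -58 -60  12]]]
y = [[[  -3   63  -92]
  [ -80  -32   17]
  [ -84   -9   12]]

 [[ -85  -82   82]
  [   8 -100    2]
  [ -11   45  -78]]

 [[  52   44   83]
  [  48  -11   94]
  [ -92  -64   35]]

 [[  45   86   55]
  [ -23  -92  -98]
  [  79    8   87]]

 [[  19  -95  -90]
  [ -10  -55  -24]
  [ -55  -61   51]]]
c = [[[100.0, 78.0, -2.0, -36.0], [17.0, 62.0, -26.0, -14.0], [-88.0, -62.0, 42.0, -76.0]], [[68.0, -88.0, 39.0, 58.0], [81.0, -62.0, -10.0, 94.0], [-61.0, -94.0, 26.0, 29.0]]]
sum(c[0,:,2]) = 14.0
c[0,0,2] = -2.0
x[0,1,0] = -48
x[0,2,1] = -67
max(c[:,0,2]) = 39.0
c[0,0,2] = -2.0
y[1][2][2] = -78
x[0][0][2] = 90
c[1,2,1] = -94.0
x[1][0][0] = 89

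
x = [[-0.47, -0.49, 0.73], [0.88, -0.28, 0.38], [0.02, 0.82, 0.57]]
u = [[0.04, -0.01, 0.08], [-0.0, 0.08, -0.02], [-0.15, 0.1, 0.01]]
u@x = [[-0.03, 0.05, 0.07], [0.07, -0.04, 0.02], [0.16, 0.05, -0.07]]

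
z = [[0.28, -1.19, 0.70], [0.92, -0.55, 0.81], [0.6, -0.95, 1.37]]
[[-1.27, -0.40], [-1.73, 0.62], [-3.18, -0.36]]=z@[[0.28, 1.47], [-0.51, 0.25], [-2.8, -0.73]]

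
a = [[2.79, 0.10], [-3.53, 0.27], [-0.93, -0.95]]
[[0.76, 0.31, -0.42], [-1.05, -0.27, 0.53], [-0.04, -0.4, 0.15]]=a@[[0.28,  0.1,  -0.15], [-0.23,  0.32,  -0.01]]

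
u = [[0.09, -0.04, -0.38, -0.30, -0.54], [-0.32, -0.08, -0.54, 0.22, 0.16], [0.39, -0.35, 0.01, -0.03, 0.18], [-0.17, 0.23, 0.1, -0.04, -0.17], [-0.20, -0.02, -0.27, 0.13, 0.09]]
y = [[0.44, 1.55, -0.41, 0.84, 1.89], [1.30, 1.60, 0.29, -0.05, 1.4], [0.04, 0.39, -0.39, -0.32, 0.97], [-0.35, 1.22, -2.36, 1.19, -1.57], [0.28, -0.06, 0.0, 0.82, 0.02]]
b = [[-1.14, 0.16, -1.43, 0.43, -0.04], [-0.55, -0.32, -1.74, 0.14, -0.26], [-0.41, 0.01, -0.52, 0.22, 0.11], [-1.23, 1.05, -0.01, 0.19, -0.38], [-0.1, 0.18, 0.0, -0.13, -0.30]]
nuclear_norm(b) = 4.89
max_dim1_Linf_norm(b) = 1.74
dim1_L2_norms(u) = [0.73, 0.69, 0.55, 0.35, 0.37]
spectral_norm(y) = 3.63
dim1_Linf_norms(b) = [1.43, 1.74, 0.52, 1.23, 0.3]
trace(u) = 0.07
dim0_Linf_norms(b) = [1.23, 1.05, 1.74, 0.43, 0.38]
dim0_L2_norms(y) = [1.44, 2.57, 2.44, 1.7, 2.99]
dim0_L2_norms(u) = [0.58, 0.43, 0.72, 0.4, 0.62]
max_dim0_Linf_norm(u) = 0.54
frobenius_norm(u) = 1.26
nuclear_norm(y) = 9.26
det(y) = 3.32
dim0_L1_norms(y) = [2.41, 4.82, 3.45, 3.22, 5.85]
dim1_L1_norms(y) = [5.13, 4.64, 2.11, 6.69, 1.18]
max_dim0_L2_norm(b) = 2.31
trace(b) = -2.09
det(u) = 0.00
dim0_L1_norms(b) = [3.43, 1.72, 3.7, 1.11, 1.09]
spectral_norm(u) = 0.81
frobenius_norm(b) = 3.24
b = y @ u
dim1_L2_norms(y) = [2.65, 2.51, 1.16, 3.33, 0.87]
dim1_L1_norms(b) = [3.2, 3.01, 1.27, 2.86, 0.71]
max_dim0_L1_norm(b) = 3.7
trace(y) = 2.86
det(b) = 0.00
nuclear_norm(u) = 2.17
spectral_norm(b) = 2.77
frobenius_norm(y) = 5.15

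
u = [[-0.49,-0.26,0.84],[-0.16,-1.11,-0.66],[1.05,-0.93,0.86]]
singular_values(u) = [1.69, 1.31, 0.91]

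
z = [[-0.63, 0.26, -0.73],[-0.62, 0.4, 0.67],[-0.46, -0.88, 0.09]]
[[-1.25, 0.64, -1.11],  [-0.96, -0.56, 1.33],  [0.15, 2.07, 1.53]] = z@[[1.32,-1.03,-0.85], [-0.83,-1.88,-1.1], [0.28,-0.66,1.86]]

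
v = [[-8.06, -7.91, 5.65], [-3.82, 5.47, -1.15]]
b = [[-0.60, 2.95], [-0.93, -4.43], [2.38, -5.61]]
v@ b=[[25.64,-20.43],[-5.53,-29.05]]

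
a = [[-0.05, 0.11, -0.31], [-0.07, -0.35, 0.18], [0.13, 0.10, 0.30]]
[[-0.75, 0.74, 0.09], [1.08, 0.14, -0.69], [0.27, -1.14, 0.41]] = a @ [[1.10,-0.83,3.38], [-2.64,-1.71,1.06], [1.32,-2.87,-0.45]]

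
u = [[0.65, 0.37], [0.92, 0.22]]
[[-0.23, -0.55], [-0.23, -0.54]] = u@[[-0.17, -0.4], [-0.32, -0.78]]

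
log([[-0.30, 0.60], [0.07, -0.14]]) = [[-12.65+3.14j,(-50.71-0j)], [(-5.92+0j),(-26.18+3.14j)]]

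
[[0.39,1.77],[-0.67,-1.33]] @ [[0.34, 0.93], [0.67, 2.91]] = [[1.32,5.51], [-1.12,-4.49]]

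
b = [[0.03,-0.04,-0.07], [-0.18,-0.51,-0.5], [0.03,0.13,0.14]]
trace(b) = -0.34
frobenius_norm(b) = 0.77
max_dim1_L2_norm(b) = 0.74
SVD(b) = [[0.09, -0.94, 0.34], [0.96, 0.17, 0.21], [-0.25, 0.31, 0.92]] @ diag([0.7643387344910696, 0.05554903117498467, 0.0007772336270069348]) @ [[-0.23, -0.69, -0.68], [-0.88, -0.14, 0.45], [0.41, -0.71, 0.58]]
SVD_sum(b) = [[-0.02, -0.05, -0.05],[-0.17, -0.51, -0.50],[0.04, 0.13, 0.13]] + [[0.05,0.01,-0.02], [-0.01,-0.0,0.0], [-0.02,-0.0,0.01]] + [[0.00, -0.0, 0.0], [0.00, -0.00, 0.0], [0.0, -0.0, 0.0]]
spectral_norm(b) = 0.76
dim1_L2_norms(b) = [0.09, 0.74, 0.19]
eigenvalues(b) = [-0.4, 0.06, 0.0]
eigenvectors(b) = [[0.05, 0.94, 0.42], [0.97, 0.01, -0.71], [-0.24, -0.35, 0.57]]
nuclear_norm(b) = 0.82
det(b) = -0.00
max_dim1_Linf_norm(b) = 0.51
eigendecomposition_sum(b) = [[-0.01, -0.03, -0.03], [-0.18, -0.51, -0.5], [0.04, 0.12, 0.12]] + [[0.04, -0.01, -0.04], [0.00, -0.00, -0.00], [-0.01, 0.0, 0.02]] + [[0.00, 0.0, 0.00], [-0.00, -0.00, -0.00], [0.0, 0.00, 0.00]]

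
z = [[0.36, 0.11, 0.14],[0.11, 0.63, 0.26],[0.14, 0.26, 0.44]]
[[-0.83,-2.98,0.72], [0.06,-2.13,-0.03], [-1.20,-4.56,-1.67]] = z @ [[-1.56, -4.96, 3.81], [1.7, 1.48, 1.78], [-3.24, -9.67, -6.05]]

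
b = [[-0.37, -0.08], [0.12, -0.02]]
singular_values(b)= [0.4, 0.04]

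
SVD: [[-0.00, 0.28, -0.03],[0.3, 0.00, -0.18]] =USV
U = [[0.12, 0.99], [0.99, -0.12]]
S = [0.35, 0.28]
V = [[0.85, 0.10, -0.52],[-0.13, 0.99, -0.03]]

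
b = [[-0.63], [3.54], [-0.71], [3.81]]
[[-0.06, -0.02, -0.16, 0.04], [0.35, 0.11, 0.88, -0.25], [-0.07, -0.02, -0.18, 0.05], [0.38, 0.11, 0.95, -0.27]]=b @ [[0.10, 0.03, 0.25, -0.07]]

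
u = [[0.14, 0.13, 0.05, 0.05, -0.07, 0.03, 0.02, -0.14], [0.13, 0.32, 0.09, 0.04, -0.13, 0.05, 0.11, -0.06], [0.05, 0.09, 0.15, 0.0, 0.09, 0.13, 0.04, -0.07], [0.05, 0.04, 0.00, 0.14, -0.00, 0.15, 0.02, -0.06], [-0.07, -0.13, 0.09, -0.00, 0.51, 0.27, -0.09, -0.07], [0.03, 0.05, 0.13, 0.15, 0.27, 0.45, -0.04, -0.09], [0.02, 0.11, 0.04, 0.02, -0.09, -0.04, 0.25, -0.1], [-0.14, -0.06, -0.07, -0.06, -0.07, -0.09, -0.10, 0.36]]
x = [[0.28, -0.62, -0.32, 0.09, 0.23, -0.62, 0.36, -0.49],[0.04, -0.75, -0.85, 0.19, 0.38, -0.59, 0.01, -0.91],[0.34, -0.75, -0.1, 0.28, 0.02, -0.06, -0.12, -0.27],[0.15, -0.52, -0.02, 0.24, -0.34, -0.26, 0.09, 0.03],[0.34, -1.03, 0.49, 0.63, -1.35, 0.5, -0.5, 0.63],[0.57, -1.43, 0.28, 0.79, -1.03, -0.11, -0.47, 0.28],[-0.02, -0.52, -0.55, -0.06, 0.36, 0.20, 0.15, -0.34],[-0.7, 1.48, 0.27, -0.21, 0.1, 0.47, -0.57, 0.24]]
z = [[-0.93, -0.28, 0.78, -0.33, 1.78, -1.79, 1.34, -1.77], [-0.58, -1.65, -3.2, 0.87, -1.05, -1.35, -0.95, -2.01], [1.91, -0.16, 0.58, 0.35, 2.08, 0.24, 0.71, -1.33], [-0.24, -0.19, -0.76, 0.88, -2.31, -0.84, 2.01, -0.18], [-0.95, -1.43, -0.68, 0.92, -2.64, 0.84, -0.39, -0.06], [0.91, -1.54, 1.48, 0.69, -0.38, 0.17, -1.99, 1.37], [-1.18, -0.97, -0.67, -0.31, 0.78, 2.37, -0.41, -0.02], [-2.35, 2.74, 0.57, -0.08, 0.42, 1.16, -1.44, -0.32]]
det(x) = 0.00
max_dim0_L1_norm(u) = 1.23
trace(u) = 2.32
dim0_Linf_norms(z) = [2.35, 2.74, 3.2, 0.92, 2.64, 2.37, 2.01, 2.01]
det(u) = 0.00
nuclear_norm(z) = 25.82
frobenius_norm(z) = 10.37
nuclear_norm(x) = 7.90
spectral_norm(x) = 3.29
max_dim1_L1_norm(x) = 5.47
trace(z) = -4.32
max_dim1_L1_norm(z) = 11.66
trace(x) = -1.40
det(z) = 1703.64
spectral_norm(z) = 5.90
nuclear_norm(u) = 2.32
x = u @ z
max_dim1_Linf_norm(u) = 0.51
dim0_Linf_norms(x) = [0.7, 1.48, 0.85, 0.79, 1.35, 0.62, 0.57, 0.91]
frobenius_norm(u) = 1.15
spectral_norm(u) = 0.85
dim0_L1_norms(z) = [9.05, 8.96, 8.72, 4.43, 11.44, 8.76, 9.24, 7.06]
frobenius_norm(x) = 4.32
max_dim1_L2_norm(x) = 2.13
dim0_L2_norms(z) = [3.68, 3.97, 3.9, 1.79, 4.67, 3.67, 3.69, 3.31]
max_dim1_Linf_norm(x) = 1.48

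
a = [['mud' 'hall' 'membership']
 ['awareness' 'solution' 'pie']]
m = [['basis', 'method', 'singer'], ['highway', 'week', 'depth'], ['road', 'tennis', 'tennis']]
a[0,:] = ['mud', 'hall', 'membership']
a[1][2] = 'pie'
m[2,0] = 'road'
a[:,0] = ['mud', 'awareness']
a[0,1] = 'hall'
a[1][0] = 'awareness'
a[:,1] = ['hall', 'solution']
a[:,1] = ['hall', 'solution']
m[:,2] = ['singer', 'depth', 'tennis']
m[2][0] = 'road'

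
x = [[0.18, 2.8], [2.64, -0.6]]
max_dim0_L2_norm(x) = 2.86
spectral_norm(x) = 2.97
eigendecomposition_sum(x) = [[1.45, 1.29],[1.22, 1.09]] + [[-1.27, 1.51], [1.42, -1.69]]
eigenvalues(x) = [2.54, -2.96]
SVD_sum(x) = [[-1.18, 2.00], [0.94, -1.6]] + [[1.36,0.8],[1.70,1.0]]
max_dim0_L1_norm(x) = 3.4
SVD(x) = [[-0.78,0.62], [0.62,0.78]] @ diag([2.9725393661586024, 2.5230952650737177]) @ [[0.51,-0.86], [0.86,0.51]]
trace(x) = -0.42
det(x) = -7.50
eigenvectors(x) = [[0.77, -0.67],[0.64, 0.75]]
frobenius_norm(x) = 3.90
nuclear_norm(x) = 5.50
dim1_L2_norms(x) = [2.81, 2.71]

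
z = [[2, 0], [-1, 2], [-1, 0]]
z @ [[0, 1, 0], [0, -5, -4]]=[[0, 2, 0], [0, -11, -8], [0, -1, 0]]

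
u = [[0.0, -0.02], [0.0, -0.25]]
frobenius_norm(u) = 0.25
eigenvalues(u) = [0.0, -0.25]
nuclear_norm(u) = 0.25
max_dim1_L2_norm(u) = 0.25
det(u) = 0.00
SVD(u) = [[0.08, -1.00], [1.0, 0.08]] @ diag([0.25079872407968906, 0.0]) @ [[-0.00, -1.0],[-1.0, -0.00]]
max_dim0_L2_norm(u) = 0.25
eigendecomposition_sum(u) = [[0.00,-0.00],[0.0,0.00]] + [[-0.00, -0.02],  [-0.00, -0.25]]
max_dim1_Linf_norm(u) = 0.25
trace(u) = -0.25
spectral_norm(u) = 0.25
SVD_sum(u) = [[0.00, -0.02], [0.0, -0.25]] + [[0.00, 0.0],[-0.0, 0.0]]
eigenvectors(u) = [[1.0, 0.08],[0.00, 1.00]]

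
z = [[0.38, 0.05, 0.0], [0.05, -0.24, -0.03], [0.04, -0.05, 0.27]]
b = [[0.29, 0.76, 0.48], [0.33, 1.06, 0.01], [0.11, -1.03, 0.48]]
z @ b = [[0.13, 0.34, 0.18], [-0.07, -0.19, 0.01], [0.02, -0.3, 0.15]]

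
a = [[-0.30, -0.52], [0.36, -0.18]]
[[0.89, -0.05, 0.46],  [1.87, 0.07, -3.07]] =a@[[3.37, 0.19, -6.95],[-3.65, -0.02, 3.13]]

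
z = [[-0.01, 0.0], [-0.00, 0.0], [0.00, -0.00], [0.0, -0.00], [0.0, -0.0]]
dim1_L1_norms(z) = [0.01, 0.0, 0.0, 0.0, 0.0]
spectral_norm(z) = 0.01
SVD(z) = [[1.0, 0.0],[0.0, 1.00],[0.00, 0.0],[0.0, 0.0],[0.0, 0.0]] @ diag([0.01, 0.0]) @ [[-1.0, -0.00],[0.00, 1.00]]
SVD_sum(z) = [[-0.01, 0.00], [0.00, 0.0], [0.0, 0.00], [0.00, 0.00], [0.0, 0.0]] + [[0.00, 0.0], [0.0, 0.0], [0.0, 0.00], [0.00, 0.00], [0.00, 0.0]]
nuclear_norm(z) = 0.01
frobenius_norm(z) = 0.01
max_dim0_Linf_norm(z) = 0.01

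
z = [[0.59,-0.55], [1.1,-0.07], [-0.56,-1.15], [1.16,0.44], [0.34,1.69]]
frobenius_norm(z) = 2.83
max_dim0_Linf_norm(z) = 1.69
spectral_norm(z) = 2.34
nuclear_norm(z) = 3.93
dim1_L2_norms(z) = [0.81, 1.1, 1.28, 1.24, 1.72]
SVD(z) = [[-0.07, 0.50], [0.22, 0.61], [-0.54, 0.08], [0.42, 0.48], [0.69, -0.37]] @ diag([2.3440900444574697, 1.5867393810816501]) @ [[0.52,0.85], [0.85,-0.52]]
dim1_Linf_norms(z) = [0.59, 1.1, 1.15, 1.16, 1.69]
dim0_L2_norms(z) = [1.83, 2.16]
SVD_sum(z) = [[-0.08, -0.14], [0.27, 0.44], [-0.67, -1.08], [0.51, 0.84], [0.85, 1.38]] + [[0.67, -0.41], [0.83, -0.51], [0.11, -0.07], [0.65, -0.40], [-0.51, 0.31]]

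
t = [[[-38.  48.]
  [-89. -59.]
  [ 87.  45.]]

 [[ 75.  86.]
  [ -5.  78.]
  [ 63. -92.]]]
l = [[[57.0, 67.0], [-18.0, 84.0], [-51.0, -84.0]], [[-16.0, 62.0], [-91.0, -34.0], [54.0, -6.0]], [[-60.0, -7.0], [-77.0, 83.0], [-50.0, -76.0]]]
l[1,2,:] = [54.0, -6.0]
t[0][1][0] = -89.0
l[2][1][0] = -77.0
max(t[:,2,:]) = 87.0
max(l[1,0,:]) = 62.0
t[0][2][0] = 87.0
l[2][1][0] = -77.0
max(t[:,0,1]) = 86.0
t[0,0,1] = 48.0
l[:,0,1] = [67.0, 62.0, -7.0]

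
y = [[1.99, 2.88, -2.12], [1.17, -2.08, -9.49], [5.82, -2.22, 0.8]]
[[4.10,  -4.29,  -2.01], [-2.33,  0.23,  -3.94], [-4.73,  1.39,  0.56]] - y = [[2.11, -7.17, 0.11], [-3.5, 2.31, 5.55], [-10.55, 3.61, -0.24]]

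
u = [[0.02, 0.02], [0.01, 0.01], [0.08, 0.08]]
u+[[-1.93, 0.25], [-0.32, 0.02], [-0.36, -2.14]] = [[-1.91, 0.27], [-0.31, 0.03], [-0.28, -2.06]]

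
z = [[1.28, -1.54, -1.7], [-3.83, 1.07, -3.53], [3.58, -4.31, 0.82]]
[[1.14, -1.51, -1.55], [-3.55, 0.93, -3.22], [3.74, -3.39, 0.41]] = z@ [[0.78,-0.20,0.10],  [-0.20,0.65,0.15],  [0.1,0.15,0.85]]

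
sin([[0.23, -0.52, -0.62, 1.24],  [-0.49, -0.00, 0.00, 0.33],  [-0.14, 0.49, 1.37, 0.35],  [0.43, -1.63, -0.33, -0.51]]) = [[0.03, -0.55, -0.29, 1.19], [-0.45, -0.22, -0.07, 0.26], [-0.1, 0.40, 0.97, 0.33], [0.42, -1.48, -0.15, -0.64]]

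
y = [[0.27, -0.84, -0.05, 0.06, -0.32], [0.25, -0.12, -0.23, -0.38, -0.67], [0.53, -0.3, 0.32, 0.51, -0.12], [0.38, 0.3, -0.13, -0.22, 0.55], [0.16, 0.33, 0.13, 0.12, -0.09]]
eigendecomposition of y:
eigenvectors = [[(-0.38+0j), (-0.33-0.49j), -0.33+0.49j, (-0.02+0j), 0.08+0.00j], [(0.26+0j), -0.62+0.00j, (-0.62-0j), (-0.11+0j), -0.13+0.00j], [(-0.88+0j), (-0.1+0.08j), (-0.1-0.08j), 0.83+0.00j, 0.56+0.00j], [-0.02+0.00j, (-0.07+0.37j), (-0.07-0.37j), (-0.55+0j), (-0.78+0j)], [-0.12+0.00j, -0.03+0.34j, (-0.03-0.34j), 0.04+0.00j, 0.24+0.00j]]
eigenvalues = [(0.64+0j), (-0.1+0.82j), (-0.1-0.82j), (0.01+0j), (-0.29+0j)]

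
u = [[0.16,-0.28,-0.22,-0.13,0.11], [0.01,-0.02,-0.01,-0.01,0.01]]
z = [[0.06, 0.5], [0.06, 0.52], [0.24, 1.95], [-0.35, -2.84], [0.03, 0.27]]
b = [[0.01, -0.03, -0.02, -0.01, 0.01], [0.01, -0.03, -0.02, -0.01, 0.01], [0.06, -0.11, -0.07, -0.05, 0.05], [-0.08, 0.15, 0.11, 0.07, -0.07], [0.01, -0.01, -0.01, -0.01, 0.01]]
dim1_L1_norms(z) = [0.56, 0.58, 2.19, 3.19, 0.3]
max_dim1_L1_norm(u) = 0.9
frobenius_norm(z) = 3.56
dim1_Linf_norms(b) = [0.03, 0.03, 0.11, 0.15, 0.01]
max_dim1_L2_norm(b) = 0.23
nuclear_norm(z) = 3.56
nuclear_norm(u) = 0.43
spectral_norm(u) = 0.43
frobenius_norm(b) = 0.28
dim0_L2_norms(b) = [0.1, 0.19, 0.13, 0.09, 0.09]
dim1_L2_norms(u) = [0.43, 0.03]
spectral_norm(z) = 3.56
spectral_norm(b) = 0.28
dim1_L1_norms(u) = [0.9, 0.06]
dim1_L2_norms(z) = [0.5, 0.52, 1.96, 2.86, 0.27]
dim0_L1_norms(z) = [0.74, 6.08]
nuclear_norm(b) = 0.30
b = z @ u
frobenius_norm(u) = 0.43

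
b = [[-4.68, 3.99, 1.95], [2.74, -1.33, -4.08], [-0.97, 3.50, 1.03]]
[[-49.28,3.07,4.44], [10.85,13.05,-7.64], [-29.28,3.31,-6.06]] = b @ [[5.19,  -0.75,  -3.01], [-7.93,  2.02,  -2.79], [3.41,  -4.36,  0.76]]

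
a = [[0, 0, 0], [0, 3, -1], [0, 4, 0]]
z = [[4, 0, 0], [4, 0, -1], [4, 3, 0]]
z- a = [[4, 0, 0], [4, -3, 0], [4, -1, 0]]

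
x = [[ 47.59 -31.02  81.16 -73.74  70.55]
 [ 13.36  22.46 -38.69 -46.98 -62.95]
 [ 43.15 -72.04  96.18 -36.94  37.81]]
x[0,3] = -73.74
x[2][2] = 96.18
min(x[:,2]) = -38.69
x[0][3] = -73.74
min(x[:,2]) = -38.69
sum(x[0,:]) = 94.54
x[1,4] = -62.95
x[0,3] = -73.74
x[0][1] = -31.02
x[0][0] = 47.59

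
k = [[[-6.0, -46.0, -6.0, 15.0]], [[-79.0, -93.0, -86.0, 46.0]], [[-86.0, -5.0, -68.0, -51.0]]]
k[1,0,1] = -93.0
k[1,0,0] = -79.0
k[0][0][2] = -6.0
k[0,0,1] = -46.0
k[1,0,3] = 46.0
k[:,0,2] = [-6.0, -86.0, -68.0]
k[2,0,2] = -68.0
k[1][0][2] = -86.0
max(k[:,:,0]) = -6.0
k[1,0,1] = -93.0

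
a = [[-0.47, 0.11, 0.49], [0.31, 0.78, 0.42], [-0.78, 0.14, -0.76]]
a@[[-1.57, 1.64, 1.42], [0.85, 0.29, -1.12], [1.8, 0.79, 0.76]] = [[1.71,-0.35,-0.42], [0.93,1.07,-0.11], [-0.02,-1.84,-1.84]]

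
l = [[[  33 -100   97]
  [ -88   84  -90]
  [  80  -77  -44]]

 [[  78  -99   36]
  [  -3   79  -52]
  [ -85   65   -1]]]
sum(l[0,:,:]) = -105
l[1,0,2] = 36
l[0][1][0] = -88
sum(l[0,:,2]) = -37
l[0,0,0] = 33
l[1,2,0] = -85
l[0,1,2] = -90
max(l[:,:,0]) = 80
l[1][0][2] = 36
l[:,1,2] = [-90, -52]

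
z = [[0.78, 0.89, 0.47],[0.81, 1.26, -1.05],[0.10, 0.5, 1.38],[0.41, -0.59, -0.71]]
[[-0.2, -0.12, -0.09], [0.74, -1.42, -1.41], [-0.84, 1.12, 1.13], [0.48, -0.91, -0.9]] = z @ [[0.1, -0.7, -0.67], [0.01, 0.03, 0.03], [-0.62, 0.85, 0.86]]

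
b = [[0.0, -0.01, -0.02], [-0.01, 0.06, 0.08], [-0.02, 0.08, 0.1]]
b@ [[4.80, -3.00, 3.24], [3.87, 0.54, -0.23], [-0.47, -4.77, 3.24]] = [[-0.03,0.09,-0.06],  [0.15,-0.32,0.21],  [0.17,-0.37,0.24]]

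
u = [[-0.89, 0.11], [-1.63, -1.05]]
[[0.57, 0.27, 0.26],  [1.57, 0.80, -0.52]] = u @ [[-0.69, -0.33, -0.19],[-0.42, -0.25, 0.79]]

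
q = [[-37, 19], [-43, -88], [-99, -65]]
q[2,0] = -99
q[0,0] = -37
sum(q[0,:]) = -18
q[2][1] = -65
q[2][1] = -65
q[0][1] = 19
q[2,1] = -65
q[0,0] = -37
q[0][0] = -37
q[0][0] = -37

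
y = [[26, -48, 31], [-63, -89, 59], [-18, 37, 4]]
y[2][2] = 4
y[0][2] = 31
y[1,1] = -89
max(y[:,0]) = 26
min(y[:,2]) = 4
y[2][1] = 37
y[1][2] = 59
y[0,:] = [26, -48, 31]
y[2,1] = 37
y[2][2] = 4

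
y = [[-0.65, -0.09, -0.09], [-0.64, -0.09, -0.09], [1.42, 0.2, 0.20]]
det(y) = -0.000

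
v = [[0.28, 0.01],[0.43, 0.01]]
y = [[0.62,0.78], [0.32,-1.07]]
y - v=[[0.34, 0.77], [-0.11, -1.08]]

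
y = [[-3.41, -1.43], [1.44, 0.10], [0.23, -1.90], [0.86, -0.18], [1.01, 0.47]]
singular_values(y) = [4.19, 1.96]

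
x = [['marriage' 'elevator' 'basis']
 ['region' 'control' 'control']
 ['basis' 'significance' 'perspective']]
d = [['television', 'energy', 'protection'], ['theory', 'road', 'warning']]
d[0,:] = ['television', 'energy', 'protection']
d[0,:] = ['television', 'energy', 'protection']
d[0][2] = 'protection'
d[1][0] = 'theory'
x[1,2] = 'control'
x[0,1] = 'elevator'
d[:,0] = ['television', 'theory']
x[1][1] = 'control'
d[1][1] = 'road'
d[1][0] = 'theory'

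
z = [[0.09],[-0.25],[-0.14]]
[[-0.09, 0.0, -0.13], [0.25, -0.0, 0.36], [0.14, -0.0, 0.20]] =z @ [[-0.99, 0.01, -1.44]]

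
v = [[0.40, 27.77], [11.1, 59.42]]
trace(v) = 59.82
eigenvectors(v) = [[-0.99, -0.4], [0.17, -0.92]]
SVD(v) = [[-0.41, -0.91],[-0.91, 0.41]] @ diag([66.38460187677643, 4.285316051575513]) @ [[-0.15, -0.99],[0.99, -0.15]]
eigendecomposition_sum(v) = [[-4.12, 1.79], [0.72, -0.31]] + [[4.52, 25.98], [10.38, 59.73]]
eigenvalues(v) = [-4.43, 64.25]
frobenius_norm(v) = 66.52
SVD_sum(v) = [[4.25, 27.17], [9.35, 59.69]] + [[-3.85, 0.6],[1.75, -0.27]]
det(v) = -284.48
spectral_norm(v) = 66.38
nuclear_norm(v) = 70.67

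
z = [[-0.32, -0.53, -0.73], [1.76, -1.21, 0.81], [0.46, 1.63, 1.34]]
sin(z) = [[-0.19, -0.4, -0.57], [1.25, -0.77, 0.57], [0.42, 1.2, 1.13]]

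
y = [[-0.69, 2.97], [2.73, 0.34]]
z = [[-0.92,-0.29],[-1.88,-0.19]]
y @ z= [[-4.95, -0.36],  [-3.15, -0.86]]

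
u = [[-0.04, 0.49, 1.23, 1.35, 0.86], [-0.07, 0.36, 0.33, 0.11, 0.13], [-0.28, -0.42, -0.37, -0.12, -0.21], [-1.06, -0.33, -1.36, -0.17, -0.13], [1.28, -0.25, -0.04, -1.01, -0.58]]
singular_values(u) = [2.61, 2.04, 0.41, 0.23, 0.0]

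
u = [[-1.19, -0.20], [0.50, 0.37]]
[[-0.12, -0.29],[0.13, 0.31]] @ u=[[-0.0,  -0.08], [0.0,  0.09]]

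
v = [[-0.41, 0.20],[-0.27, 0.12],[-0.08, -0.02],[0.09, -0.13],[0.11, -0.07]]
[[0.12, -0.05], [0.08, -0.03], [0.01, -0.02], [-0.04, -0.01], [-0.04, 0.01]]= v @ [[-0.20, 0.21], [0.19, 0.19]]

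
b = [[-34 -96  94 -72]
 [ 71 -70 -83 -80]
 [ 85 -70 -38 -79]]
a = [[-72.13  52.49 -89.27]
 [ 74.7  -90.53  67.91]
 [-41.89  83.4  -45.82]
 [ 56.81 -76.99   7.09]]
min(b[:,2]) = -83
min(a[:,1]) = -90.53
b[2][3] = -79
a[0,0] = -72.13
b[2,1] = -70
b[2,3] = -79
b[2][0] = 85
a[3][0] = 56.81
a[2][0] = -41.89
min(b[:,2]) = -83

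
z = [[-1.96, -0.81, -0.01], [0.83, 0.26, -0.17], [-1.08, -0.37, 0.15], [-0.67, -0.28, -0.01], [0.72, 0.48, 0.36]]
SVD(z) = [[-0.76, 0.01, 0.47], [0.31, 0.40, 0.74], [-0.41, -0.36, -0.13], [-0.26, 0.02, 0.2], [0.3, -0.84, 0.42]] @ diag([2.791833022134005, 0.46952146833767916, 0.004238784275898749]) @ [[0.92, 0.38, 0.00],[0.16, -0.39, -0.91],[-0.35, 0.84, -0.42]]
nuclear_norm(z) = 3.27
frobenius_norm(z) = 2.83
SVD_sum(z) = [[-1.96, -0.81, -0.00], [0.8, 0.33, 0.00], [-1.05, -0.43, -0.0], [-0.67, -0.28, -0.00], [0.79, 0.32, 0.0]] + [[0.00, -0.0, -0.0], [0.03, -0.07, -0.17], [-0.03, 0.07, 0.15], [0.0, -0.0, -0.01], [-0.06, 0.15, 0.36]] + [[-0.00, 0.00, -0.0], [-0.00, 0.00, -0.0], [0.0, -0.0, 0.00], [-0.0, 0.0, -0.00], [-0.00, 0.0, -0.00]]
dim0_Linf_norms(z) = [1.96, 0.81, 0.36]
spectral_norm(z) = 2.79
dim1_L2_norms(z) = [2.12, 0.89, 1.15, 0.73, 0.94]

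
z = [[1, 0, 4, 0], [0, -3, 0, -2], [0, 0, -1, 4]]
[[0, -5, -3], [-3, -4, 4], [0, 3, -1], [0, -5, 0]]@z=[[0, 15, 3, -2], [-3, 12, -16, 24], [0, -9, 1, -10], [0, 15, 0, 10]]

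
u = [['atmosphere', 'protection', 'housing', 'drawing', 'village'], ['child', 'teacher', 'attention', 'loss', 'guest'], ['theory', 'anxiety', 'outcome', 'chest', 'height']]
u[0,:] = ['atmosphere', 'protection', 'housing', 'drawing', 'village']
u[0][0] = 'atmosphere'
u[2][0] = 'theory'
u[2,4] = 'height'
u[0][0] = 'atmosphere'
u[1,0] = 'child'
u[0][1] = 'protection'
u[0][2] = 'housing'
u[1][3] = 'loss'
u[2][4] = 'height'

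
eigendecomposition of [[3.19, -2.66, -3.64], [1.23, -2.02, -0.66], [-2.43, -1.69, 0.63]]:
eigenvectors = [[0.82+0.00j, (-0.61+0.05j), -0.61-0.05j], [(0.2+0j), -0.08+0.28j, -0.08-0.28j], [-0.54+0.00j, (-0.73+0j), -0.73-0.00j]]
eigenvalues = [(4.95+0j), (-1.57+0.83j), (-1.57-0.83j)]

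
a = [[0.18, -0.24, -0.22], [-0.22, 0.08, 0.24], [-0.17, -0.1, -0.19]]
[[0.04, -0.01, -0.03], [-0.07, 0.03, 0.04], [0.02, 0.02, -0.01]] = a @ [[0.1, -0.12, -0.04], [0.11, -0.10, 0.0], [-0.24, 0.04, 0.11]]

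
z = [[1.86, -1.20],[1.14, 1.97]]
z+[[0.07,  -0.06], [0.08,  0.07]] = [[1.93, -1.26], [1.22, 2.04]]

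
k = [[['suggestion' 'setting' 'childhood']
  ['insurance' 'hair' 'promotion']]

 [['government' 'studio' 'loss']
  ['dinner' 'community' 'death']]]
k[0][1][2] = 'promotion'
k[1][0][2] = 'loss'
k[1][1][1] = 'community'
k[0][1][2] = 'promotion'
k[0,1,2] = 'promotion'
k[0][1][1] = 'hair'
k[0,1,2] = 'promotion'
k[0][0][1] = 'setting'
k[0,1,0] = 'insurance'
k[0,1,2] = 'promotion'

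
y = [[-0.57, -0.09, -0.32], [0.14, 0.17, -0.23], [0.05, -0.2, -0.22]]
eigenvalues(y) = [(0.27+0j), (-0.44+0.12j), (-0.44-0.12j)]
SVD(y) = [[-0.99, 0.05, -0.16], [0.05, -0.82, -0.57], [-0.16, -0.57, 0.8]] @ diag([0.6681222653194838, 0.3453051653586832, 0.24915252629859816]) @ [[0.84, 0.19, 0.51], [-0.50, -0.09, 0.86], [0.21, -0.98, 0.03]]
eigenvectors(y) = [[(-0.04+0j),  -0.87+0.00j,  (-0.87-0j)],  [-0.93+0.00j,  (0.26+0.16j),  (0.26-0.16j)],  [(0.37+0j),  0.26+0.29j,  0.26-0.29j]]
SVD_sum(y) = [[-0.55, -0.13, -0.33], [0.03, 0.01, 0.02], [-0.09, -0.02, -0.06]] + [[-0.01, -0.00, 0.02],[0.14, 0.02, -0.24],[0.1, 0.02, -0.17]] + [[-0.01,0.04,-0.00], [-0.03,0.14,-0.00], [0.04,-0.2,0.01]]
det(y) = 0.06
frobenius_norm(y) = 0.79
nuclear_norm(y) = 1.26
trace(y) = -0.62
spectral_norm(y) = 0.67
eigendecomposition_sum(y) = [[0.00+0.00j,0.01+0.00j,-0.01+0.00j], [0.03+0.00j,(0.22+0j),-0.12+0.00j], [(-0.01+0j),-0.09+0.00j,(0.05+0j)]] + [[-0.29-0.17j, -0.05-0.21j, -0.16-0.54j], [(0.06+0.1j), (-0.02+0.07j), -0.05+0.19j], [0.03+0.15j, -0.06+0.08j, -0.13+0.22j]] + [[(-0.29+0.17j), (-0.05+0.21j), -0.16+0.54j], [(0.06-0.1j), (-0.02-0.07j), -0.05-0.19j], [0.03-0.15j, -0.06-0.08j, -0.13-0.22j]]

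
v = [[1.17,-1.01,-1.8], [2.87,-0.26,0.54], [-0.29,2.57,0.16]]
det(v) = -14.19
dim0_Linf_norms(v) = [2.87, 2.57, 1.8]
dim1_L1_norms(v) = [3.98, 3.67, 3.02]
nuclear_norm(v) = 7.61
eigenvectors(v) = [[-0.23+0.00j,  0.61+0.00j,  0.61-0.00j], [(0.61+0j),  (0.3-0.49j),  0.30+0.49j], [-0.76+0.00j,  -0.29-0.46j,  (-0.29+0.46j)]]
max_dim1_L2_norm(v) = 2.93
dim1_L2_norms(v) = [2.37, 2.93, 2.59]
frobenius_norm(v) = 4.58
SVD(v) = [[-0.54, 0.25, 0.80], [-0.66, -0.72, -0.22], [0.52, -0.65, 0.56]] @ diag([3.449467145181952, 2.5285609489078107, 1.6270390105860095]) @ [[-0.78, 0.6, 0.21], [-0.62, -0.69, -0.37], [0.08, 0.42, -0.90]]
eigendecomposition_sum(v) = [[(-0.28+0j), (0.28+0j), (-0.3+0j)],[(0.74-0j), (-0.74-0j), 0.80-0.00j],[-0.92+0.00j, (0.92+0j), -0.99+0.00j]] + [[0.73+0.88j, -0.65+0.69j, -0.75+0.29j],[1.06-0.16j, (0.24+0.85j), -0.13+0.74j],[0.31-0.97j, 0.83+0.15j, (0.57+0.42j)]] + [[0.73-0.88j, -0.65-0.69j, (-0.75-0.29j)], [(1.06+0.16j), 0.24-0.85j, -0.13-0.74j], [(0.31+0.97j), (0.83-0.15j), (0.57-0.42j)]]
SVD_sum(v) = [[1.46,-1.12,-0.39], [1.77,-1.35,-0.47], [-1.39,1.07,0.37]] + [[-0.40, -0.43, -0.24], [1.13, 1.25, 0.68], [1.03, 1.13, 0.61]] + [[0.11, 0.54, -1.18], [-0.03, -0.15, 0.33], [0.07, 0.38, -0.82]]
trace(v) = 1.07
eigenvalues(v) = [(-2.01+0j), (1.54+2.16j), (1.54-2.16j)]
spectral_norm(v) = 3.45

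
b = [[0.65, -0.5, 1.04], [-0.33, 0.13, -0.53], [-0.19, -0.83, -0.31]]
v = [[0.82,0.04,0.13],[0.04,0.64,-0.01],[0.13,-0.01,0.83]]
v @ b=[[0.5,-0.51,0.79], [-0.18,0.07,-0.29], [-0.07,-0.76,-0.12]]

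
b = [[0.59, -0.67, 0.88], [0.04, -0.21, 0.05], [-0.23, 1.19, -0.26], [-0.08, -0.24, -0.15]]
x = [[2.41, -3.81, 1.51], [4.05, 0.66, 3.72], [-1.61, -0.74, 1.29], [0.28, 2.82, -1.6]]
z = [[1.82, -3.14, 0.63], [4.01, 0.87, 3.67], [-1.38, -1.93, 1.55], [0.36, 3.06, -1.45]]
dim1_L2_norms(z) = [3.68, 5.51, 2.83, 3.41]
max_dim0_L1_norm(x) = 8.35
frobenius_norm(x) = 8.29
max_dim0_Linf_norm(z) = 4.01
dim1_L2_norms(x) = [4.75, 5.54, 2.19, 3.25]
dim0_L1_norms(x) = [8.35, 8.03, 8.12]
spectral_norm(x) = 6.58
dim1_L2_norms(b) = [1.25, 0.22, 1.24, 0.29]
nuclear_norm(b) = 2.36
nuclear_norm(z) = 13.00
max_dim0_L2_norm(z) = 4.87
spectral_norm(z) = 5.84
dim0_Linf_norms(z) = [4.01, 3.14, 3.67]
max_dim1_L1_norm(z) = 8.55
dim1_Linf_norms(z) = [3.14, 4.01, 1.93, 3.06]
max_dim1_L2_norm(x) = 5.54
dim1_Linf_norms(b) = [0.88, 0.21, 1.19, 0.24]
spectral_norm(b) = 1.66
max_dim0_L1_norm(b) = 2.31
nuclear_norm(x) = 13.38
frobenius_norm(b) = 1.80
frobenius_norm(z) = 7.97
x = b + z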